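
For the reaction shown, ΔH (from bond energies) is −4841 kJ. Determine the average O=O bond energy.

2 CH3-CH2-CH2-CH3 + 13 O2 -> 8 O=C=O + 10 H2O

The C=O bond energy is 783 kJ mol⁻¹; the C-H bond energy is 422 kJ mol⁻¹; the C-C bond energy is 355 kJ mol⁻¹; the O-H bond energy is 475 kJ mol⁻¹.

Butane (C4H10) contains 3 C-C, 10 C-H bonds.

D(O=O) ≈ 509 kJ/mol

Let D be the O=O bond energy.
Σ(broken) = 6×355 + 20×422 + 13×D = 10570 + 13D
Σ(formed) = 16×783 + 20×475 = 22028
ΔH = Σ(broken) − Σ(formed) = (10570 + 13D) − (22028) = −11458 + 13D
Setting this equal to −4841 kJ gives 13D = 6617, so D = 509 kJ/mol.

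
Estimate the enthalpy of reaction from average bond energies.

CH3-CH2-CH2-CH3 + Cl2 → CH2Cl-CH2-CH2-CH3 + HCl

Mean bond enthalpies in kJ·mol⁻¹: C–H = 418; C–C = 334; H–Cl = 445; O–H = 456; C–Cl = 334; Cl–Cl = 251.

ΔH ≈ −110 kJ

Bonds broken (reactants):
  C–C: 3 × 334 = 1002
  C–H: 10 × 418 = 4180
  Cl–Cl: 1 × 251 = 251
  Σ(broken) = 5433 kJ
Bonds formed (products):
  C–C: 3 × 334 = 1002
  C–Cl: 1 × 334 = 334
  C–H: 9 × 418 = 3762
  H–Cl: 1 × 445 = 445
  Σ(formed) = 5543 kJ
ΔH = Σ(broken) − Σ(formed) = 5433 − 5543 = −110 kJ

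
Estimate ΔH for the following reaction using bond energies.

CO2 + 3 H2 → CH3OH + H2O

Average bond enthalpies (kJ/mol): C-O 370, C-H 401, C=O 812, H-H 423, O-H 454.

ΔH ≈ −42 kJ

Bonds broken (reactants):
  C=O: 2 × 812 = 1624
  H-H: 3 × 423 = 1269
  Σ(broken) = 2893 kJ
Bonds formed (products):
  C-H: 3 × 401 = 1203
  C-O: 1 × 370 = 370
  O-H: 3 × 454 = 1362
  Σ(formed) = 2935 kJ
ΔH = Σ(broken) − Σ(formed) = 2893 − 2935 = −42 kJ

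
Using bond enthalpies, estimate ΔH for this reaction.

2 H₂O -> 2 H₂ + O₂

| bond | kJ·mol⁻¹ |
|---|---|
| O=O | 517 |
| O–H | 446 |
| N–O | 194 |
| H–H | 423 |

Bonds broken (reactants):
  O–H: 4 × 446 = 1784
  Σ(broken) = 1784 kJ
Bonds formed (products):
  H–H: 2 × 423 = 846
  O=O: 1 × 517 = 517
  Σ(formed) = 1363 kJ
ΔH = Σ(broken) − Σ(formed) = 1784 − 1363 = +421 kJ

ΔH ≈ +421 kJ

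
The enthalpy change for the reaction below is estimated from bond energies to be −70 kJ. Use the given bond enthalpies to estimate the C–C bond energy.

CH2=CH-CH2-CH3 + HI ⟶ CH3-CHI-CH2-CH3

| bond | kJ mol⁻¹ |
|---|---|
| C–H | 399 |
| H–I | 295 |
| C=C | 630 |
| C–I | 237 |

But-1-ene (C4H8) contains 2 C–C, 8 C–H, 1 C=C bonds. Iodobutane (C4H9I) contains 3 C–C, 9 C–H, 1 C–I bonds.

Let D be the C–C bond energy.
Σ(broken) = 2×D + 8×399 + 1×630 + 1×295 = 4117 + 2D
Σ(formed) = 3×D + 9×399 + 1×237 = 3828 + 3D
ΔH = Σ(broken) − Σ(formed) = (4117 + 2D) − (3828 + 3D) = +289 − D
Setting this equal to −70 kJ gives D = 359 kJ/mol.

D(C–C) ≈ 359 kJ/mol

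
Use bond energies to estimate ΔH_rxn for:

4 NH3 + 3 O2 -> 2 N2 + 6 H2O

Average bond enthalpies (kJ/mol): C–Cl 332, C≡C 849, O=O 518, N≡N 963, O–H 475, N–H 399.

ΔH ≈ −1284 kJ

Bonds broken (reactants):
  N–H: 12 × 399 = 4788
  O=O: 3 × 518 = 1554
  Σ(broken) = 6342 kJ
Bonds formed (products):
  N≡N: 2 × 963 = 1926
  O–H: 12 × 475 = 5700
  Σ(formed) = 7626 kJ
ΔH = Σ(broken) − Σ(formed) = 6342 − 7626 = −1284 kJ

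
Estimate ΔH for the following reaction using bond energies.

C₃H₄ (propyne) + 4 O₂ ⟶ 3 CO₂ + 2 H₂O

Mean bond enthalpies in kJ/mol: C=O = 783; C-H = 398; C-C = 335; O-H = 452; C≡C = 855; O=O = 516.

Bonds broken (reactants):
  C≡C: 1 × 855 = 855
  C-C: 1 × 335 = 335
  C-H: 4 × 398 = 1592
  O=O: 4 × 516 = 2064
  Σ(broken) = 4846 kJ
Bonds formed (products):
  C=O: 6 × 783 = 4698
  O-H: 4 × 452 = 1808
  Σ(formed) = 6506 kJ
ΔH = Σ(broken) − Σ(formed) = 4846 − 6506 = −1660 kJ

ΔH ≈ −1660 kJ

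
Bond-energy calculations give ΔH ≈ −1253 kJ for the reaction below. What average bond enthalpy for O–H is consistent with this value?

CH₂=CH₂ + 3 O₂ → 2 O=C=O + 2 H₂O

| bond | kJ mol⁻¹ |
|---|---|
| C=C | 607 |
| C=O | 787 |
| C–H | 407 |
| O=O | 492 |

Let D be the O–H bond energy.
Σ(broken) = 4×407 + 1×607 + 3×492 = 3711
Σ(formed) = 4×787 + 4×D = 3148 + 4D
ΔH = Σ(broken) − Σ(formed) = (3711) − (3148 + 4D) = +563 − 4D
Setting this equal to −1253 kJ gives 4D = 1816, so D = 454 kJ/mol.

D(O–H) ≈ 454 kJ/mol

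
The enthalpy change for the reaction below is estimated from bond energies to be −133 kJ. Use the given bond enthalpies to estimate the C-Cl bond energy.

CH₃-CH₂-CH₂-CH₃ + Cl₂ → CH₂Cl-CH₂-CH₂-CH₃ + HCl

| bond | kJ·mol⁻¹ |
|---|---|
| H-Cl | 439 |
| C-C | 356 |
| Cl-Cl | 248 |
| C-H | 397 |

D(C-Cl) ≈ 339 kJ/mol

Let D be the C-Cl bond energy.
Σ(broken) = 3×356 + 10×397 + 1×248 = 5286
Σ(formed) = 3×356 + 1×D + 9×397 + 1×439 = 5080 + D
ΔH = Σ(broken) − Σ(formed) = (5286) − (5080 + D) = +206 − D
Setting this equal to −133 kJ gives D = 339 kJ/mol.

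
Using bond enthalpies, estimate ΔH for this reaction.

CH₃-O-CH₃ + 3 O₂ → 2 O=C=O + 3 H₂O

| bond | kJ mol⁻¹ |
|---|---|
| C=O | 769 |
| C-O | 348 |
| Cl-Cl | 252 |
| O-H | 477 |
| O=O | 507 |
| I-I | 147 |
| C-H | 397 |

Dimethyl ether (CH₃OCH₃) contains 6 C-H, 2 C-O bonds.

Bonds broken (reactants):
  C-H: 6 × 397 = 2382
  C-O: 2 × 348 = 696
  O=O: 3 × 507 = 1521
  Σ(broken) = 4599 kJ
Bonds formed (products):
  C=O: 4 × 769 = 3076
  O-H: 6 × 477 = 2862
  Σ(formed) = 5938 kJ
ΔH = Σ(broken) − Σ(formed) = 4599 − 5938 = −1339 kJ

ΔH ≈ −1339 kJ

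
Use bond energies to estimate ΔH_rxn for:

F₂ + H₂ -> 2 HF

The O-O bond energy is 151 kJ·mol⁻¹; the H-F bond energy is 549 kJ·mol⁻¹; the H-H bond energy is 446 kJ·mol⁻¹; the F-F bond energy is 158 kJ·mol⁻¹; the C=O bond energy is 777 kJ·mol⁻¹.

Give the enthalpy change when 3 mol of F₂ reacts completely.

Bonds broken (reactants):
  F-F: 1 × 158 = 158
  H-H: 1 × 446 = 446
  Σ(broken) = 604 kJ
Bonds formed (products):
  H-F: 2 × 549 = 1098
  Σ(formed) = 1098 kJ
ΔH = Σ(broken) − Σ(formed) = 604 − 1098 = −494 kJ
For 3× the reaction as written: 3 × (−494) = −1482 kJ

ΔH = −1482 kJ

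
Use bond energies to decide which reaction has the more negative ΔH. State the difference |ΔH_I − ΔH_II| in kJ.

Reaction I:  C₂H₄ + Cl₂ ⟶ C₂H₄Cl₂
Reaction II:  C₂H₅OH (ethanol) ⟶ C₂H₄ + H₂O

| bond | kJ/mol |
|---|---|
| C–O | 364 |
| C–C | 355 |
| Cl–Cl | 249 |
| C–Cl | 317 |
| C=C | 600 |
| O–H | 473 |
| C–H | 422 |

Reaction I:
  Bonds broken (reactants):
    C–H: 4 × 422 = 1688
    C=C: 1 × 600 = 600
    Cl–Cl: 1 × 249 = 249
    Σ(broken) = 2537 kJ
  Bonds formed (products):
    C–C: 1 × 355 = 355
    C–Cl: 2 × 317 = 634
    C–H: 4 × 422 = 1688
    Σ(formed) = 2677 kJ
  ΔH_I = 2537 − 2677 = −140 kJ
Reaction II:
  Bonds broken (reactants):
    C–C: 1 × 355 = 355
    C–H: 5 × 422 = 2110
    C–O: 1 × 364 = 364
    O–H: 1 × 473 = 473
    Σ(broken) = 3302 kJ
  Bonds formed (products):
    C–H: 4 × 422 = 1688
    C=C: 1 × 600 = 600
    O–H: 2 × 473 = 946
    Σ(formed) = 3234 kJ
  ΔH_II = 3302 − 3234 = +68 kJ
ΔH_I − ΔH_II = −208 kJ, so reaction I has the more negative ΔH; |ΔH_I − ΔH_II| = 208 kJ.

Reaction I, by 208 kJ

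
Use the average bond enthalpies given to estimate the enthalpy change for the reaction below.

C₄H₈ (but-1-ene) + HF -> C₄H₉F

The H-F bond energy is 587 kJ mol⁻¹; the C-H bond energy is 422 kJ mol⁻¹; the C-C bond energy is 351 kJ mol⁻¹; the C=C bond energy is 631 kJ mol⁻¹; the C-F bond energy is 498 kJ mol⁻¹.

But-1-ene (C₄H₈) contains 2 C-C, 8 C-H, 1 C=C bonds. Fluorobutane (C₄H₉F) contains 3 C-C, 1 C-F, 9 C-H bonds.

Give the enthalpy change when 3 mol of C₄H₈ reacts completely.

ΔH = −159 kJ

Bonds broken (reactants):
  C-C: 2 × 351 = 702
  C-H: 8 × 422 = 3376
  C=C: 1 × 631 = 631
  H-F: 1 × 587 = 587
  Σ(broken) = 5296 kJ
Bonds formed (products):
  C-C: 3 × 351 = 1053
  C-F: 1 × 498 = 498
  C-H: 9 × 422 = 3798
  Σ(formed) = 5349 kJ
ΔH = Σ(broken) − Σ(formed) = 5296 − 5349 = −53 kJ
For 3× the reaction as written: 3 × (−53) = −159 kJ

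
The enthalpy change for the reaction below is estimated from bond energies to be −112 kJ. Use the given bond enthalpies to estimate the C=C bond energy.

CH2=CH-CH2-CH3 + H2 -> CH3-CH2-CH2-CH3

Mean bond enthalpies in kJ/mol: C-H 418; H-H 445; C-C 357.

D(C=C) ≈ 636 kJ/mol

Let D be the C=C bond energy.
Σ(broken) = 2×357 + 8×418 + 1×D + 1×445 = 4503 + D
Σ(formed) = 3×357 + 10×418 = 5251
ΔH = Σ(broken) − Σ(formed) = (4503 + D) − (5251) = −748 + D
Setting this equal to −112 kJ gives D = 636 kJ/mol.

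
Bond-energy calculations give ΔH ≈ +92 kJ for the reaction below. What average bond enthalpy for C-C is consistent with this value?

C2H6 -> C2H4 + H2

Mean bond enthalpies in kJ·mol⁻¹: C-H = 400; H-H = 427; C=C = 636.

D(C-C) ≈ 355 kJ/mol

Let D be the C-C bond energy.
Σ(broken) = 1×D + 6×400 = 2400 + D
Σ(formed) = 4×400 + 1×636 + 1×427 = 2663
ΔH = Σ(broken) − Σ(formed) = (2400 + D) − (2663) = −263 + D
Setting this equal to +92 kJ gives D = 355 kJ/mol.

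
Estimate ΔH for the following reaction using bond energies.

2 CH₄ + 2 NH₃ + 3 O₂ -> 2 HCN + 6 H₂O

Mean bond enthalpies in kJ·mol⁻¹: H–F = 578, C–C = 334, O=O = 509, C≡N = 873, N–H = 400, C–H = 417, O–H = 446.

Bonds broken (reactants):
  C–H: 8 × 417 = 3336
  N–H: 6 × 400 = 2400
  O=O: 3 × 509 = 1527
  Σ(broken) = 7263 kJ
Bonds formed (products):
  C≡N: 2 × 873 = 1746
  C–H: 2 × 417 = 834
  O–H: 12 × 446 = 5352
  Σ(formed) = 7932 kJ
ΔH = Σ(broken) − Σ(formed) = 7263 − 7932 = −669 kJ

ΔH ≈ −669 kJ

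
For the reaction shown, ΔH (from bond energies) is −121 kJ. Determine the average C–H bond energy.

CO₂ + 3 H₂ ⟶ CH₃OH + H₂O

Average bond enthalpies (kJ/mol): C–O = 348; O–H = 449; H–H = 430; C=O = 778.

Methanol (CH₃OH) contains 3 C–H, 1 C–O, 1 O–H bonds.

D(C–H) ≈ 424 kJ/mol

Let D be the C–H bond energy.
Σ(broken) = 2×778 + 3×430 = 2846
Σ(formed) = 3×D + 1×348 + 3×449 = 1695 + 3D
ΔH = Σ(broken) − Σ(formed) = (2846) − (1695 + 3D) = +1151 − 3D
Setting this equal to −121 kJ gives 3D = 1272, so D = 424 kJ/mol.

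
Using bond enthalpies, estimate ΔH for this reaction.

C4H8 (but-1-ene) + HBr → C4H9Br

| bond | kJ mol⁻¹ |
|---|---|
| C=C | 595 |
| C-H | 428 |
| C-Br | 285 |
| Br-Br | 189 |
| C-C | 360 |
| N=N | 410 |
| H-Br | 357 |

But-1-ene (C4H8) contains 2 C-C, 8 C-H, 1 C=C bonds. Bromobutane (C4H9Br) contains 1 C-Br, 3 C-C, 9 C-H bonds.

ΔH ≈ −121 kJ

Bonds broken (reactants):
  C-C: 2 × 360 = 720
  C-H: 8 × 428 = 3424
  C=C: 1 × 595 = 595
  H-Br: 1 × 357 = 357
  Σ(broken) = 5096 kJ
Bonds formed (products):
  C-Br: 1 × 285 = 285
  C-C: 3 × 360 = 1080
  C-H: 9 × 428 = 3852
  Σ(formed) = 5217 kJ
ΔH = Σ(broken) − Σ(formed) = 5096 − 5217 = −121 kJ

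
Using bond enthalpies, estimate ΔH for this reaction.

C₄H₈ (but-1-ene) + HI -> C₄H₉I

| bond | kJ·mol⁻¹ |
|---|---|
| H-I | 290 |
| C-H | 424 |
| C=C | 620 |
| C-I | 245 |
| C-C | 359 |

ΔH ≈ −118 kJ

Bonds broken (reactants):
  C-C: 2 × 359 = 718
  C-H: 8 × 424 = 3392
  C=C: 1 × 620 = 620
  H-I: 1 × 290 = 290
  Σ(broken) = 5020 kJ
Bonds formed (products):
  C-C: 3 × 359 = 1077
  C-H: 9 × 424 = 3816
  C-I: 1 × 245 = 245
  Σ(formed) = 5138 kJ
ΔH = Σ(broken) − Σ(formed) = 5020 − 5138 = −118 kJ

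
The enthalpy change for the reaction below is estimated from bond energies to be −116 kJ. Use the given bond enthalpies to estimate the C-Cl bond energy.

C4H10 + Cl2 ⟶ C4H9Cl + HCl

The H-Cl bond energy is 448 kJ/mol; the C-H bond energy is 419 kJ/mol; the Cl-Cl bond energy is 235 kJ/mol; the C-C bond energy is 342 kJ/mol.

D(C-Cl) ≈ 322 kJ/mol

Let D be the C-Cl bond energy.
Σ(broken) = 3×342 + 10×419 + 1×235 = 5451
Σ(formed) = 3×342 + 1×D + 9×419 + 1×448 = 5245 + D
ΔH = Σ(broken) − Σ(formed) = (5451) − (5245 + D) = +206 − D
Setting this equal to −116 kJ gives D = 322 kJ/mol.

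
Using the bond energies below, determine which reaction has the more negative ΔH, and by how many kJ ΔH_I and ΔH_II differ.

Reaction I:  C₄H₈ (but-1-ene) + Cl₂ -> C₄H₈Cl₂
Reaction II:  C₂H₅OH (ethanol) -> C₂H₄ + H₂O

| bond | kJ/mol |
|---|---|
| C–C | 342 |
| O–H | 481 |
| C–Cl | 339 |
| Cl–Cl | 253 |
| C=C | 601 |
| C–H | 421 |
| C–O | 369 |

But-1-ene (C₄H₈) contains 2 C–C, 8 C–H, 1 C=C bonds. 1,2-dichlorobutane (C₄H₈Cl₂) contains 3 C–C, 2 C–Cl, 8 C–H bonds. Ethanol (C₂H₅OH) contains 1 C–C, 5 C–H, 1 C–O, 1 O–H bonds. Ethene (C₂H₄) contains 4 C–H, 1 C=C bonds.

Reaction I:
  Bonds broken (reactants):
    C–C: 2 × 342 = 684
    C–H: 8 × 421 = 3368
    C=C: 1 × 601 = 601
    Cl–Cl: 1 × 253 = 253
    Σ(broken) = 4906 kJ
  Bonds formed (products):
    C–C: 3 × 342 = 1026
    C–Cl: 2 × 339 = 678
    C–H: 8 × 421 = 3368
    Σ(formed) = 5072 kJ
  ΔH_I = 4906 − 5072 = −166 kJ
Reaction II:
  Bonds broken (reactants):
    C–C: 1 × 342 = 342
    C–H: 5 × 421 = 2105
    C–O: 1 × 369 = 369
    O–H: 1 × 481 = 481
    Σ(broken) = 3297 kJ
  Bonds formed (products):
    C–H: 4 × 421 = 1684
    C=C: 1 × 601 = 601
    O–H: 2 × 481 = 962
    Σ(formed) = 3247 kJ
  ΔH_II = 3297 − 3247 = +50 kJ
ΔH_I − ΔH_II = −216 kJ, so reaction I has the more negative ΔH; |ΔH_I − ΔH_II| = 216 kJ.

Reaction I, by 216 kJ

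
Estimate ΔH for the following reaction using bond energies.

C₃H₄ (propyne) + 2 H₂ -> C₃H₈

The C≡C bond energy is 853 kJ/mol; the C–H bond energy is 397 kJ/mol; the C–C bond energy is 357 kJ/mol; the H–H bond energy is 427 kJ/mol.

ΔH ≈ −238 kJ

Bonds broken (reactants):
  C≡C: 1 × 853 = 853
  C–C: 1 × 357 = 357
  C–H: 4 × 397 = 1588
  H–H: 2 × 427 = 854
  Σ(broken) = 3652 kJ
Bonds formed (products):
  C–C: 2 × 357 = 714
  C–H: 8 × 397 = 3176
  Σ(formed) = 3890 kJ
ΔH = Σ(broken) − Σ(formed) = 3652 − 3890 = −238 kJ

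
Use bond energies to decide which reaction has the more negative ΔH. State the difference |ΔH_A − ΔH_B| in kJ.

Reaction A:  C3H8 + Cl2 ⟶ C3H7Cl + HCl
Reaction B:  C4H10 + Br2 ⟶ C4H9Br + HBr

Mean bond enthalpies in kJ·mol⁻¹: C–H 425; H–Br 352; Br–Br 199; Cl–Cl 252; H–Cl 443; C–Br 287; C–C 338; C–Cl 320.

Reaction A, by 71 kJ

Reaction A:
  Bonds broken (reactants):
    C–C: 2 × 338 = 676
    C–H: 8 × 425 = 3400
    Cl–Cl: 1 × 252 = 252
    Σ(broken) = 4328 kJ
  Bonds formed (products):
    C–C: 2 × 338 = 676
    C–Cl: 1 × 320 = 320
    C–H: 7 × 425 = 2975
    H–Cl: 1 × 443 = 443
    Σ(formed) = 4414 kJ
  ΔH_A = 4328 − 4414 = −86 kJ
Reaction B:
  Bonds broken (reactants):
    Br–Br: 1 × 199 = 199
    C–C: 3 × 338 = 1014
    C–H: 10 × 425 = 4250
    Σ(broken) = 5463 kJ
  Bonds formed (products):
    C–Br: 1 × 287 = 287
    C–C: 3 × 338 = 1014
    C–H: 9 × 425 = 3825
    H–Br: 1 × 352 = 352
    Σ(formed) = 5478 kJ
  ΔH_B = 5463 − 5478 = −15 kJ
ΔH_A − ΔH_B = −71 kJ, so reaction A has the more negative ΔH; |ΔH_A − ΔH_B| = 71 kJ.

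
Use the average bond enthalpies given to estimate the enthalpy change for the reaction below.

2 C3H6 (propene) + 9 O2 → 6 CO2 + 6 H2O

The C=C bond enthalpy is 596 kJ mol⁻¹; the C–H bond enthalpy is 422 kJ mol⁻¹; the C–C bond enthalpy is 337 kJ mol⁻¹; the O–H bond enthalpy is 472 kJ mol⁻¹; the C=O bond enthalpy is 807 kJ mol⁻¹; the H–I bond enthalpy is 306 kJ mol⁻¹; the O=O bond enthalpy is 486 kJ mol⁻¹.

Bonds broken (reactants):
  C–C: 2 × 337 = 674
  C–H: 12 × 422 = 5064
  C=C: 2 × 596 = 1192
  O=O: 9 × 486 = 4374
  Σ(broken) = 11304 kJ
Bonds formed (products):
  C=O: 12 × 807 = 9684
  O–H: 12 × 472 = 5664
  Σ(formed) = 15348 kJ
ΔH = Σ(broken) − Σ(formed) = 11304 − 15348 = −4044 kJ

ΔH ≈ −4044 kJ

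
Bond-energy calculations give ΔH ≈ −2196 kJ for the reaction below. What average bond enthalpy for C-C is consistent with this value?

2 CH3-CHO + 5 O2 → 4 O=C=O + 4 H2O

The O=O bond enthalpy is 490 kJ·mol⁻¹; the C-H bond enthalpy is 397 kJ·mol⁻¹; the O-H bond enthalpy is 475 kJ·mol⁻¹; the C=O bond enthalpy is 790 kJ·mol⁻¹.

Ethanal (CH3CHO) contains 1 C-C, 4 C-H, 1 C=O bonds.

Let D be the C-C bond energy.
Σ(broken) = 2×D + 8×397 + 2×790 + 5×490 = 7206 + 2D
Σ(formed) = 8×790 + 8×475 = 10120
ΔH = Σ(broken) − Σ(formed) = (7206 + 2D) − (10120) = −2914 + 2D
Setting this equal to −2196 kJ gives 2D = 718, so D = 359 kJ/mol.

D(C-C) ≈ 359 kJ/mol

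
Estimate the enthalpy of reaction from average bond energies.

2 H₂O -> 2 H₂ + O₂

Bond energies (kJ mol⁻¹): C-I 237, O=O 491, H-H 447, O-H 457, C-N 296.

ΔH ≈ +443 kJ

Bonds broken (reactants):
  O-H: 4 × 457 = 1828
  Σ(broken) = 1828 kJ
Bonds formed (products):
  H-H: 2 × 447 = 894
  O=O: 1 × 491 = 491
  Σ(formed) = 1385 kJ
ΔH = Σ(broken) − Σ(formed) = 1828 − 1385 = +443 kJ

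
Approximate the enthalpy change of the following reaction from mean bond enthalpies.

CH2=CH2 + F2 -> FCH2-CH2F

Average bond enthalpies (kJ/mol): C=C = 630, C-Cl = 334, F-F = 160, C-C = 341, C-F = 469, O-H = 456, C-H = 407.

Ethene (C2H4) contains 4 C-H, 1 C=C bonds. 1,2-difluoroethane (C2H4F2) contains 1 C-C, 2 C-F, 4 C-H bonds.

ΔH ≈ −489 kJ

Bonds broken (reactants):
  C-H: 4 × 407 = 1628
  C=C: 1 × 630 = 630
  F-F: 1 × 160 = 160
  Σ(broken) = 2418 kJ
Bonds formed (products):
  C-C: 1 × 341 = 341
  C-F: 2 × 469 = 938
  C-H: 4 × 407 = 1628
  Σ(formed) = 2907 kJ
ΔH = Σ(broken) − Σ(formed) = 2418 − 2907 = −489 kJ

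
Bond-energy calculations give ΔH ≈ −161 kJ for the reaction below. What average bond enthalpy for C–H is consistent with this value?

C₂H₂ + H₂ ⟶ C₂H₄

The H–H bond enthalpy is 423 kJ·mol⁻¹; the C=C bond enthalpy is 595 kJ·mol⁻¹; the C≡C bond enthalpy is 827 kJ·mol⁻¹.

Let D be the C–H bond energy.
Σ(broken) = 1×827 + 2×D + 1×423 = 1250 + 2D
Σ(formed) = 4×D + 1×595 = 595 + 4D
ΔH = Σ(broken) − Σ(formed) = (1250 + 2D) − (595 + 4D) = +655 − 2D
Setting this equal to −161 kJ gives 2D = 816, so D = 408 kJ/mol.

D(C–H) ≈ 408 kJ/mol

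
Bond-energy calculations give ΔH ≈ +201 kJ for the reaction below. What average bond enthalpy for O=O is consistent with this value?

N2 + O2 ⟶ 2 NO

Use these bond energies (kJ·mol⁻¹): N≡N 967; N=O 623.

D(O=O) ≈ 480 kJ/mol

Let D be the O=O bond energy.
Σ(broken) = 1×967 + 1×D = 967 + D
Σ(formed) = 2×623 = 1246
ΔH = Σ(broken) − Σ(formed) = (967 + D) − (1246) = −279 + D
Setting this equal to +201 kJ gives D = 480 kJ/mol.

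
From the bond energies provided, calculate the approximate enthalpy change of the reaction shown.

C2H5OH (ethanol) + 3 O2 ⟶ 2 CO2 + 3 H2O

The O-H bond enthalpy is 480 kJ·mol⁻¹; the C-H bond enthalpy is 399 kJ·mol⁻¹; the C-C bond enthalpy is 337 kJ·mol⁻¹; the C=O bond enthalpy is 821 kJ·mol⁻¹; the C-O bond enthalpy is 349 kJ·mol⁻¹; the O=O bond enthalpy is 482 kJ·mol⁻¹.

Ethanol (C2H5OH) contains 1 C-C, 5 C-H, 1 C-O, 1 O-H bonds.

Bonds broken (reactants):
  C-C: 1 × 337 = 337
  C-H: 5 × 399 = 1995
  C-O: 1 × 349 = 349
  O-H: 1 × 480 = 480
  O=O: 3 × 482 = 1446
  Σ(broken) = 4607 kJ
Bonds formed (products):
  C=O: 4 × 821 = 3284
  O-H: 6 × 480 = 2880
  Σ(formed) = 6164 kJ
ΔH = Σ(broken) − Σ(formed) = 4607 − 6164 = −1557 kJ

ΔH ≈ −1557 kJ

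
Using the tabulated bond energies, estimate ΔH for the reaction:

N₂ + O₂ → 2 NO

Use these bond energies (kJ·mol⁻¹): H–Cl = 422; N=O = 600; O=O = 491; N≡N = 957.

ΔH ≈ +248 kJ

Bonds broken (reactants):
  N≡N: 1 × 957 = 957
  O=O: 1 × 491 = 491
  Σ(broken) = 1448 kJ
Bonds formed (products):
  N=O: 2 × 600 = 1200
  Σ(formed) = 1200 kJ
ΔH = Σ(broken) − Σ(formed) = 1448 − 1200 = +248 kJ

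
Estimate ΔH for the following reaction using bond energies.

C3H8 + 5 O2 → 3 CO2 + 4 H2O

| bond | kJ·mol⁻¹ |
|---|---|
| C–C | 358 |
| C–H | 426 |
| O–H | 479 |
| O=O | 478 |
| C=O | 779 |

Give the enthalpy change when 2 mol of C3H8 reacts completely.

ΔH = −3984 kJ

Bonds broken (reactants):
  C–C: 2 × 358 = 716
  C–H: 8 × 426 = 3408
  O=O: 5 × 478 = 2390
  Σ(broken) = 6514 kJ
Bonds formed (products):
  C=O: 6 × 779 = 4674
  O–H: 8 × 479 = 3832
  Σ(formed) = 8506 kJ
ΔH = Σ(broken) − Σ(formed) = 6514 − 8506 = −1992 kJ
For 2× the reaction as written: 2 × (−1992) = −3984 kJ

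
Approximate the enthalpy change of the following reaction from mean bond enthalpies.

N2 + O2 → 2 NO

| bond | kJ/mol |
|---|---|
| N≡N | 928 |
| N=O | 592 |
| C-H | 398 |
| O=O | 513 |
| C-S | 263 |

Bonds broken (reactants):
  N≡N: 1 × 928 = 928
  O=O: 1 × 513 = 513
  Σ(broken) = 1441 kJ
Bonds formed (products):
  N=O: 2 × 592 = 1184
  Σ(formed) = 1184 kJ
ΔH = Σ(broken) − Σ(formed) = 1441 − 1184 = +257 kJ

ΔH ≈ +257 kJ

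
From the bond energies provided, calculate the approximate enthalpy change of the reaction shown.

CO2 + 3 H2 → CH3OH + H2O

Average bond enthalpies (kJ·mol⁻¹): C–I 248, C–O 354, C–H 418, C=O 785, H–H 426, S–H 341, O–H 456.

ΔH ≈ −128 kJ

Bonds broken (reactants):
  C=O: 2 × 785 = 1570
  H–H: 3 × 426 = 1278
  Σ(broken) = 2848 kJ
Bonds formed (products):
  C–H: 3 × 418 = 1254
  C–O: 1 × 354 = 354
  O–H: 3 × 456 = 1368
  Σ(formed) = 2976 kJ
ΔH = Σ(broken) − Σ(formed) = 2848 − 2976 = −128 kJ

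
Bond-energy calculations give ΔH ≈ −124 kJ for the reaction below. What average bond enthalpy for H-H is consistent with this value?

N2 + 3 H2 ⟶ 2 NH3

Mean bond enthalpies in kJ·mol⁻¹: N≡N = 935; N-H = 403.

D(H-H) ≈ 453 kJ/mol

Let D be the H-H bond energy.
Σ(broken) = 3×D + 1×935 = 935 + 3D
Σ(formed) = 6×403 = 2418
ΔH = Σ(broken) − Σ(formed) = (935 + 3D) − (2418) = −1483 + 3D
Setting this equal to −124 kJ gives 3D = 1359, so D = 453 kJ/mol.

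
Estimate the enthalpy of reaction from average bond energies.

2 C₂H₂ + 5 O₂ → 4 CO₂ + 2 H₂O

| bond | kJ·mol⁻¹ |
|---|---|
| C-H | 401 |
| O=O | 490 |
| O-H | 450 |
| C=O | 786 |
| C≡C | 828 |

ΔH ≈ −2378 kJ

Bonds broken (reactants):
  C≡C: 2 × 828 = 1656
  C-H: 4 × 401 = 1604
  O=O: 5 × 490 = 2450
  Σ(broken) = 5710 kJ
Bonds formed (products):
  C=O: 8 × 786 = 6288
  O-H: 4 × 450 = 1800
  Σ(formed) = 8088 kJ
ΔH = Σ(broken) − Σ(formed) = 5710 − 8088 = −2378 kJ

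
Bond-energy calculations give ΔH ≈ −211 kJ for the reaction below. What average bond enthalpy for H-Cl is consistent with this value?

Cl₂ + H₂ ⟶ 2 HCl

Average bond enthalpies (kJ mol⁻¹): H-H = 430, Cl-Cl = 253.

Let D be the H-Cl bond energy.
Σ(broken) = 1×253 + 1×430 = 683
Σ(formed) = 2×D = 2D
ΔH = Σ(broken) − Σ(formed) = (683) − (2D) = +683 − 2D
Setting this equal to −211 kJ gives 2D = 894, so D = 447 kJ/mol.

D(H-Cl) ≈ 447 kJ/mol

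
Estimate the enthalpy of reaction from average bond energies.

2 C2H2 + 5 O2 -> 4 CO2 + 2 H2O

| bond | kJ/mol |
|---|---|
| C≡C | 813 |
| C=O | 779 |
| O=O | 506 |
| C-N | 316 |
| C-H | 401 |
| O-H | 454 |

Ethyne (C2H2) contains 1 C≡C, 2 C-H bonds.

ΔH ≈ −2288 kJ

Bonds broken (reactants):
  C≡C: 2 × 813 = 1626
  C-H: 4 × 401 = 1604
  O=O: 5 × 506 = 2530
  Σ(broken) = 5760 kJ
Bonds formed (products):
  C=O: 8 × 779 = 6232
  O-H: 4 × 454 = 1816
  Σ(formed) = 8048 kJ
ΔH = Σ(broken) − Σ(formed) = 5760 − 8048 = −2288 kJ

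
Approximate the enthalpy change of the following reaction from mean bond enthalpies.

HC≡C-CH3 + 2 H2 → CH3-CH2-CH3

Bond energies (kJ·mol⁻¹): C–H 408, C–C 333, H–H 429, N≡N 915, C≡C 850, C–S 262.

ΔH ≈ −257 kJ

Bonds broken (reactants):
  C≡C: 1 × 850 = 850
  C–C: 1 × 333 = 333
  C–H: 4 × 408 = 1632
  H–H: 2 × 429 = 858
  Σ(broken) = 3673 kJ
Bonds formed (products):
  C–C: 2 × 333 = 666
  C–H: 8 × 408 = 3264
  Σ(formed) = 3930 kJ
ΔH = Σ(broken) − Σ(formed) = 3673 − 3930 = −257 kJ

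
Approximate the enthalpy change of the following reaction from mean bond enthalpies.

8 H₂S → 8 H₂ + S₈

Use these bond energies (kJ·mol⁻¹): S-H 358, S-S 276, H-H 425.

ΔH ≈ +120 kJ

Bonds broken (reactants):
  S-H: 16 × 358 = 5728
  Σ(broken) = 5728 kJ
Bonds formed (products):
  H-H: 8 × 425 = 3400
  S-S: 8 × 276 = 2208
  Σ(formed) = 5608 kJ
ΔH = Σ(broken) − Σ(formed) = 5728 − 5608 = +120 kJ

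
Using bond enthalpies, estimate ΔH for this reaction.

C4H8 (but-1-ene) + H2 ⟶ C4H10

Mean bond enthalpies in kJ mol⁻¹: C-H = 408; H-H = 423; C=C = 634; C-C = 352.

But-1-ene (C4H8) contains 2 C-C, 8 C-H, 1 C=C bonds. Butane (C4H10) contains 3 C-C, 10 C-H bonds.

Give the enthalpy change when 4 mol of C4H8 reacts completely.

Bonds broken (reactants):
  C-C: 2 × 352 = 704
  C-H: 8 × 408 = 3264
  C=C: 1 × 634 = 634
  H-H: 1 × 423 = 423
  Σ(broken) = 5025 kJ
Bonds formed (products):
  C-C: 3 × 352 = 1056
  C-H: 10 × 408 = 4080
  Σ(formed) = 5136 kJ
ΔH = Σ(broken) − Σ(formed) = 5025 − 5136 = −111 kJ
For 4× the reaction as written: 4 × (−111) = −444 kJ

ΔH = −444 kJ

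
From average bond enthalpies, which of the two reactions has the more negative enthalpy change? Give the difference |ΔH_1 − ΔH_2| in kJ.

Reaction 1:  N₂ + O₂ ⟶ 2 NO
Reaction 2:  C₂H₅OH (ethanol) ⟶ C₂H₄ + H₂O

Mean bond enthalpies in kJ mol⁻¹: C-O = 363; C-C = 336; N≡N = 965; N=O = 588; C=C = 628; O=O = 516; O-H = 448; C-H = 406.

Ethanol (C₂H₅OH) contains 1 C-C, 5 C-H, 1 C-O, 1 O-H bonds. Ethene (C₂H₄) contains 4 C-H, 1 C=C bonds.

Reaction 2, by 276 kJ

Reaction 1:
  Bonds broken (reactants):
    N≡N: 1 × 965 = 965
    O=O: 1 × 516 = 516
    Σ(broken) = 1481 kJ
  Bonds formed (products):
    N=O: 2 × 588 = 1176
    Σ(formed) = 1176 kJ
  ΔH_1 = 1481 − 1176 = +305 kJ
Reaction 2:
  Bonds broken (reactants):
    C-C: 1 × 336 = 336
    C-H: 5 × 406 = 2030
    C-O: 1 × 363 = 363
    O-H: 1 × 448 = 448
    Σ(broken) = 3177 kJ
  Bonds formed (products):
    C-H: 4 × 406 = 1624
    C=C: 1 × 628 = 628
    O-H: 2 × 448 = 896
    Σ(formed) = 3148 kJ
  ΔH_2 = 3177 − 3148 = +29 kJ
ΔH_1 − ΔH_2 = +276 kJ, so reaction 2 has the more negative ΔH; |ΔH_1 − ΔH_2| = 276 kJ.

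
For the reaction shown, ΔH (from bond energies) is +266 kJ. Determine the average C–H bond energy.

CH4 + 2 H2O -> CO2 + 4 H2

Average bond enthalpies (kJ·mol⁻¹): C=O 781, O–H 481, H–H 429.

Let D be the C–H bond energy.
Σ(broken) = 4×D + 4×481 = 1924 + 4D
Σ(formed) = 2×781 + 4×429 = 3278
ΔH = Σ(broken) − Σ(formed) = (1924 + 4D) − (3278) = −1354 + 4D
Setting this equal to +266 kJ gives 4D = 1620, so D = 405 kJ/mol.

D(C–H) ≈ 405 kJ/mol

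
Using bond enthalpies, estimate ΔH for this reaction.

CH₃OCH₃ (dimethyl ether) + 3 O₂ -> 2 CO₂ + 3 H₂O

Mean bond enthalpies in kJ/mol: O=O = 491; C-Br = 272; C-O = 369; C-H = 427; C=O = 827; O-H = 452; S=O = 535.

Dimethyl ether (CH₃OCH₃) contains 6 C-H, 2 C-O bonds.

Bonds broken (reactants):
  C-H: 6 × 427 = 2562
  C-O: 2 × 369 = 738
  O=O: 3 × 491 = 1473
  Σ(broken) = 4773 kJ
Bonds formed (products):
  C=O: 4 × 827 = 3308
  O-H: 6 × 452 = 2712
  Σ(formed) = 6020 kJ
ΔH = Σ(broken) − Σ(formed) = 4773 − 6020 = −1247 kJ

ΔH ≈ −1247 kJ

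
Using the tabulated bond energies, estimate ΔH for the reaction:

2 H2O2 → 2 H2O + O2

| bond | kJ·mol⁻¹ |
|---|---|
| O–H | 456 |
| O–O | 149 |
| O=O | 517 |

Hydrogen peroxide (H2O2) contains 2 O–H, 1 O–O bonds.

Bonds broken (reactants):
  O–H: 4 × 456 = 1824
  O–O: 2 × 149 = 298
  Σ(broken) = 2122 kJ
Bonds formed (products):
  O–H: 4 × 456 = 1824
  O=O: 1 × 517 = 517
  Σ(formed) = 2341 kJ
ΔH = Σ(broken) − Σ(formed) = 2122 − 2341 = −219 kJ

ΔH ≈ −219 kJ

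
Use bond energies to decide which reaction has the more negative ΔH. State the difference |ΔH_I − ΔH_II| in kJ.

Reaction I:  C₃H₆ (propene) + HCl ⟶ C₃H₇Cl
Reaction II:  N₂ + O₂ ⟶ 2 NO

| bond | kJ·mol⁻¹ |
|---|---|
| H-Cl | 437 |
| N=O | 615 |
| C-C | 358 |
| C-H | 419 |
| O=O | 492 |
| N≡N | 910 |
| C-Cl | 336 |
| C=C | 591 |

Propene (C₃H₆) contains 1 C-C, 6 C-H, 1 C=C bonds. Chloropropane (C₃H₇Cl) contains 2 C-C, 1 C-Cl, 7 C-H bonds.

Reaction I:
  Bonds broken (reactants):
    C-C: 1 × 358 = 358
    C-H: 6 × 419 = 2514
    C=C: 1 × 591 = 591
    H-Cl: 1 × 437 = 437
    Σ(broken) = 3900 kJ
  Bonds formed (products):
    C-C: 2 × 358 = 716
    C-Cl: 1 × 336 = 336
    C-H: 7 × 419 = 2933
    Σ(formed) = 3985 kJ
  ΔH_I = 3900 − 3985 = −85 kJ
Reaction II:
  Bonds broken (reactants):
    N≡N: 1 × 910 = 910
    O=O: 1 × 492 = 492
    Σ(broken) = 1402 kJ
  Bonds formed (products):
    N=O: 2 × 615 = 1230
    Σ(formed) = 1230 kJ
  ΔH_II = 1402 − 1230 = +172 kJ
ΔH_I − ΔH_II = −257 kJ, so reaction I has the more negative ΔH; |ΔH_I − ΔH_II| = 257 kJ.

Reaction I, by 257 kJ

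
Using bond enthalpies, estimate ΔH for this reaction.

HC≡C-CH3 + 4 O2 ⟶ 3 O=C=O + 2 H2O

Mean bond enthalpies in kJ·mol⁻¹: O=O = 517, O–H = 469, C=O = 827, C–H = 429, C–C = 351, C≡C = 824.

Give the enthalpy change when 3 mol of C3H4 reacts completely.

ΔH = −5637 kJ

Bonds broken (reactants):
  C≡C: 1 × 824 = 824
  C–C: 1 × 351 = 351
  C–H: 4 × 429 = 1716
  O=O: 4 × 517 = 2068
  Σ(broken) = 4959 kJ
Bonds formed (products):
  C=O: 6 × 827 = 4962
  O–H: 4 × 469 = 1876
  Σ(formed) = 6838 kJ
ΔH = Σ(broken) − Σ(formed) = 4959 − 6838 = −1879 kJ
For 3× the reaction as written: 3 × (−1879) = −5637 kJ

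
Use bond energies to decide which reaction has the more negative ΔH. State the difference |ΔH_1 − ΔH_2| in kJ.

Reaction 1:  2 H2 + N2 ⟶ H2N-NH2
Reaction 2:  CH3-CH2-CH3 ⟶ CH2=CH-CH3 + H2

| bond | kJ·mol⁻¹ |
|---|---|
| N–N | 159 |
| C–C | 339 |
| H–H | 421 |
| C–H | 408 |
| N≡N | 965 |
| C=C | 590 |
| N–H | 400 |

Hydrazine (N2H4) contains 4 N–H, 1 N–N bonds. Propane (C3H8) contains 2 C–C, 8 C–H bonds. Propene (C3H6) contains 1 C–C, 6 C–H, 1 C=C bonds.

Reaction 1:
  Bonds broken (reactants):
    H–H: 2 × 421 = 842
    N≡N: 1 × 965 = 965
    Σ(broken) = 1807 kJ
  Bonds formed (products):
    N–H: 4 × 400 = 1600
    N–N: 1 × 159 = 159
    Σ(formed) = 1759 kJ
  ΔH_1 = 1807 − 1759 = +48 kJ
Reaction 2:
  Bonds broken (reactants):
    C–C: 2 × 339 = 678
    C–H: 8 × 408 = 3264
    Σ(broken) = 3942 kJ
  Bonds formed (products):
    C–C: 1 × 339 = 339
    C–H: 6 × 408 = 2448
    C=C: 1 × 590 = 590
    H–H: 1 × 421 = 421
    Σ(formed) = 3798 kJ
  ΔH_2 = 3942 − 3798 = +144 kJ
ΔH_1 − ΔH_2 = −96 kJ, so reaction 1 has the more negative ΔH; |ΔH_1 − ΔH_2| = 96 kJ.

Reaction 1, by 96 kJ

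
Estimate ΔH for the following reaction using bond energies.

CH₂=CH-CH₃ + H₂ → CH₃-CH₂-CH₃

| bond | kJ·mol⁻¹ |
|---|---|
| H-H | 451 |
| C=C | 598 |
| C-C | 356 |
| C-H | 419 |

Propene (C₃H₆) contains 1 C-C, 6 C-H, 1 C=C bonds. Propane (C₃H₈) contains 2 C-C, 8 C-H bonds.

ΔH ≈ −145 kJ

Bonds broken (reactants):
  C-C: 1 × 356 = 356
  C-H: 6 × 419 = 2514
  C=C: 1 × 598 = 598
  H-H: 1 × 451 = 451
  Σ(broken) = 3919 kJ
Bonds formed (products):
  C-C: 2 × 356 = 712
  C-H: 8 × 419 = 3352
  Σ(formed) = 4064 kJ
ΔH = Σ(broken) − Σ(formed) = 3919 − 4064 = −145 kJ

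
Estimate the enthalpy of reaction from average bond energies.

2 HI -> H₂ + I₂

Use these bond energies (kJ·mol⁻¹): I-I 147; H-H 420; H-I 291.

Bonds broken (reactants):
  H-I: 2 × 291 = 582
  Σ(broken) = 582 kJ
Bonds formed (products):
  H-H: 1 × 420 = 420
  I-I: 1 × 147 = 147
  Σ(formed) = 567 kJ
ΔH = Σ(broken) − Σ(formed) = 582 − 567 = +15 kJ

ΔH ≈ +15 kJ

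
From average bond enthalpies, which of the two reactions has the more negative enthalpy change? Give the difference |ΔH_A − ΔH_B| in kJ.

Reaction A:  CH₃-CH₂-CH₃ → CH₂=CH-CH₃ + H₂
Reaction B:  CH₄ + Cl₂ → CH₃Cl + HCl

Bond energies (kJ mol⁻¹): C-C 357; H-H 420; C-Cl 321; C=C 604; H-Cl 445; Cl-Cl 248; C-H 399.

Reaction A:
  Bonds broken (reactants):
    C-C: 2 × 357 = 714
    C-H: 8 × 399 = 3192
    Σ(broken) = 3906 kJ
  Bonds formed (products):
    C-C: 1 × 357 = 357
    C-H: 6 × 399 = 2394
    C=C: 1 × 604 = 604
    H-H: 1 × 420 = 420
    Σ(formed) = 3775 kJ
  ΔH_A = 3906 − 3775 = +131 kJ
Reaction B:
  Bonds broken (reactants):
    C-H: 4 × 399 = 1596
    Cl-Cl: 1 × 248 = 248
    Σ(broken) = 1844 kJ
  Bonds formed (products):
    C-Cl: 1 × 321 = 321
    C-H: 3 × 399 = 1197
    H-Cl: 1 × 445 = 445
    Σ(formed) = 1963 kJ
  ΔH_B = 1844 − 1963 = −119 kJ
ΔH_A − ΔH_B = +250 kJ, so reaction B has the more negative ΔH; |ΔH_A − ΔH_B| = 250 kJ.

Reaction B, by 250 kJ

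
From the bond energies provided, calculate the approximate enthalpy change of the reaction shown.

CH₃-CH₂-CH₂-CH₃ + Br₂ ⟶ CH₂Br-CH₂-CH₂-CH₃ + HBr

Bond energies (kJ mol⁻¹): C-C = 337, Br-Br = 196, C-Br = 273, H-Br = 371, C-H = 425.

ΔH ≈ −23 kJ

Bonds broken (reactants):
  Br-Br: 1 × 196 = 196
  C-C: 3 × 337 = 1011
  C-H: 10 × 425 = 4250
  Σ(broken) = 5457 kJ
Bonds formed (products):
  C-Br: 1 × 273 = 273
  C-C: 3 × 337 = 1011
  C-H: 9 × 425 = 3825
  H-Br: 1 × 371 = 371
  Σ(formed) = 5480 kJ
ΔH = Σ(broken) − Σ(formed) = 5457 − 5480 = −23 kJ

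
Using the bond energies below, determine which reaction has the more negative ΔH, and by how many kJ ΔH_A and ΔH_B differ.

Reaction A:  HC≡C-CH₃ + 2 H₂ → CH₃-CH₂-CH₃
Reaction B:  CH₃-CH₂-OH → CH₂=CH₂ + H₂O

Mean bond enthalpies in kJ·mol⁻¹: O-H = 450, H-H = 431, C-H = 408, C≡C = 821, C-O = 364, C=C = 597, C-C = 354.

Reaction A:
  Bonds broken (reactants):
    C≡C: 1 × 821 = 821
    C-C: 1 × 354 = 354
    C-H: 4 × 408 = 1632
    H-H: 2 × 431 = 862
    Σ(broken) = 3669 kJ
  Bonds formed (products):
    C-C: 2 × 354 = 708
    C-H: 8 × 408 = 3264
    Σ(formed) = 3972 kJ
  ΔH_A = 3669 − 3972 = −303 kJ
Reaction B:
  Bonds broken (reactants):
    C-C: 1 × 354 = 354
    C-H: 5 × 408 = 2040
    C-O: 1 × 364 = 364
    O-H: 1 × 450 = 450
    Σ(broken) = 3208 kJ
  Bonds formed (products):
    C-H: 4 × 408 = 1632
    C=C: 1 × 597 = 597
    O-H: 2 × 450 = 900
    Σ(formed) = 3129 kJ
  ΔH_B = 3208 − 3129 = +79 kJ
ΔH_A − ΔH_B = −382 kJ, so reaction A has the more negative ΔH; |ΔH_A − ΔH_B| = 382 kJ.

Reaction A, by 382 kJ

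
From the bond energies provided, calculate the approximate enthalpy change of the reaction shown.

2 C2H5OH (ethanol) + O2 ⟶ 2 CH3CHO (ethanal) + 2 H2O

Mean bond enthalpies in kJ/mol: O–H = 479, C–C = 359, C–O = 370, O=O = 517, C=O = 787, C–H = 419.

Bonds broken (reactants):
  C–C: 2 × 359 = 718
  C–H: 10 × 419 = 4190
  C–O: 2 × 370 = 740
  O–H: 2 × 479 = 958
  O=O: 1 × 517 = 517
  Σ(broken) = 7123 kJ
Bonds formed (products):
  C–C: 2 × 359 = 718
  C–H: 8 × 419 = 3352
  C=O: 2 × 787 = 1574
  O–H: 4 × 479 = 1916
  Σ(formed) = 7560 kJ
ΔH = Σ(broken) − Σ(formed) = 7123 − 7560 = −437 kJ

ΔH ≈ −437 kJ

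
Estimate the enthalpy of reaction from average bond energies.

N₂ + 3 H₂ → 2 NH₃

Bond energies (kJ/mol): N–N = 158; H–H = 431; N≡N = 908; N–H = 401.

ΔH ≈ −205 kJ

Bonds broken (reactants):
  H–H: 3 × 431 = 1293
  N≡N: 1 × 908 = 908
  Σ(broken) = 2201 kJ
Bonds formed (products):
  N–H: 6 × 401 = 2406
  Σ(formed) = 2406 kJ
ΔH = Σ(broken) − Σ(formed) = 2201 − 2406 = −205 kJ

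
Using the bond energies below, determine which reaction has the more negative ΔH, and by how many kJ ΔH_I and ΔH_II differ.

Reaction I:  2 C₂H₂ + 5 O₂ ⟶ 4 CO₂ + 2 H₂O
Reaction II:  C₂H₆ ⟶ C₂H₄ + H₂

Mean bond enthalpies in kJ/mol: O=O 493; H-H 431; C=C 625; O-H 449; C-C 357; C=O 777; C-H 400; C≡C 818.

Reaction I, by 2412 kJ

Reaction I:
  Bonds broken (reactants):
    C≡C: 2 × 818 = 1636
    C-H: 4 × 400 = 1600
    O=O: 5 × 493 = 2465
    Σ(broken) = 5701 kJ
  Bonds formed (products):
    C=O: 8 × 777 = 6216
    O-H: 4 × 449 = 1796
    Σ(formed) = 8012 kJ
  ΔH_I = 5701 − 8012 = −2311 kJ
Reaction II:
  Bonds broken (reactants):
    C-C: 1 × 357 = 357
    C-H: 6 × 400 = 2400
    Σ(broken) = 2757 kJ
  Bonds formed (products):
    C-H: 4 × 400 = 1600
    C=C: 1 × 625 = 625
    H-H: 1 × 431 = 431
    Σ(formed) = 2656 kJ
  ΔH_II = 2757 − 2656 = +101 kJ
ΔH_I − ΔH_II = −2412 kJ, so reaction I has the more negative ΔH; |ΔH_I − ΔH_II| = 2412 kJ.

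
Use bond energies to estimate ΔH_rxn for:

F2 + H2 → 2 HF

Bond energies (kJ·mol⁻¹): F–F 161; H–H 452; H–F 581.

ΔH ≈ −549 kJ

Bonds broken (reactants):
  F–F: 1 × 161 = 161
  H–H: 1 × 452 = 452
  Σ(broken) = 613 kJ
Bonds formed (products):
  H–F: 2 × 581 = 1162
  Σ(formed) = 1162 kJ
ΔH = Σ(broken) − Σ(formed) = 613 − 1162 = −549 kJ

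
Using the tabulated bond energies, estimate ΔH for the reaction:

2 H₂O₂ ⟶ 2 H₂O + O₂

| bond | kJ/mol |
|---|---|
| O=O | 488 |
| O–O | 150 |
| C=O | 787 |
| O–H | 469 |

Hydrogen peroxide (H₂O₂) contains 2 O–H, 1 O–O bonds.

Bonds broken (reactants):
  O–H: 4 × 469 = 1876
  O–O: 2 × 150 = 300
  Σ(broken) = 2176 kJ
Bonds formed (products):
  O–H: 4 × 469 = 1876
  O=O: 1 × 488 = 488
  Σ(formed) = 2364 kJ
ΔH = Σ(broken) − Σ(formed) = 2176 − 2364 = −188 kJ

ΔH ≈ −188 kJ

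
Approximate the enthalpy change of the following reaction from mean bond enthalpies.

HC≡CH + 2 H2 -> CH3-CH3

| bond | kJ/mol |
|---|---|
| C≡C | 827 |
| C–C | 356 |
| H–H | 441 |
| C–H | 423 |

ΔH ≈ −339 kJ

Bonds broken (reactants):
  C≡C: 1 × 827 = 827
  C–H: 2 × 423 = 846
  H–H: 2 × 441 = 882
  Σ(broken) = 2555 kJ
Bonds formed (products):
  C–C: 1 × 356 = 356
  C–H: 6 × 423 = 2538
  Σ(formed) = 2894 kJ
ΔH = Σ(broken) − Σ(formed) = 2555 − 2894 = −339 kJ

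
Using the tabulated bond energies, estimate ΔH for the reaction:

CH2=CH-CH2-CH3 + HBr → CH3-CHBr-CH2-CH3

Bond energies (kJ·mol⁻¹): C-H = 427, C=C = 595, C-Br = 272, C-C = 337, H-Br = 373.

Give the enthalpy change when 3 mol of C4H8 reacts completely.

Bonds broken (reactants):
  C-C: 2 × 337 = 674
  C-H: 8 × 427 = 3416
  C=C: 1 × 595 = 595
  H-Br: 1 × 373 = 373
  Σ(broken) = 5058 kJ
Bonds formed (products):
  C-Br: 1 × 272 = 272
  C-C: 3 × 337 = 1011
  C-H: 9 × 427 = 3843
  Σ(formed) = 5126 kJ
ΔH = Σ(broken) − Σ(formed) = 5058 − 5126 = −68 kJ
For 3× the reaction as written: 3 × (−68) = −204 kJ

ΔH = −204 kJ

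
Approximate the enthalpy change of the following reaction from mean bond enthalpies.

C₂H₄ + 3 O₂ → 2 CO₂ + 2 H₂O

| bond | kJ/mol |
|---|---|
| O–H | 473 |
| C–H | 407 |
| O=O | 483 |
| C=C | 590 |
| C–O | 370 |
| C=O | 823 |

Bonds broken (reactants):
  C–H: 4 × 407 = 1628
  C=C: 1 × 590 = 590
  O=O: 3 × 483 = 1449
  Σ(broken) = 3667 kJ
Bonds formed (products):
  C=O: 4 × 823 = 3292
  O–H: 4 × 473 = 1892
  Σ(formed) = 5184 kJ
ΔH = Σ(broken) − Σ(formed) = 3667 − 5184 = −1517 kJ

ΔH ≈ −1517 kJ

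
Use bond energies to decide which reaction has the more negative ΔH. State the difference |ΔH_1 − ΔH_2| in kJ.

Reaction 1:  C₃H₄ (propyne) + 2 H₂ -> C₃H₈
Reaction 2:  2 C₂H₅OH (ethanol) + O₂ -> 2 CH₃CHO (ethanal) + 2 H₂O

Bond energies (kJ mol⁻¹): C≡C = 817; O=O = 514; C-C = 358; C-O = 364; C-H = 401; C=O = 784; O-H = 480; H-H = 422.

Reaction 2, by 183 kJ

Reaction 1:
  Bonds broken (reactants):
    C≡C: 1 × 817 = 817
    C-C: 1 × 358 = 358
    C-H: 4 × 401 = 1604
    H-H: 2 × 422 = 844
    Σ(broken) = 3623 kJ
  Bonds formed (products):
    C-C: 2 × 358 = 716
    C-H: 8 × 401 = 3208
    Σ(formed) = 3924 kJ
  ΔH_1 = 3623 − 3924 = −301 kJ
Reaction 2:
  Bonds broken (reactants):
    C-C: 2 × 358 = 716
    C-H: 10 × 401 = 4010
    C-O: 2 × 364 = 728
    O-H: 2 × 480 = 960
    O=O: 1 × 514 = 514
    Σ(broken) = 6928 kJ
  Bonds formed (products):
    C-C: 2 × 358 = 716
    C-H: 8 × 401 = 3208
    C=O: 2 × 784 = 1568
    O-H: 4 × 480 = 1920
    Σ(formed) = 7412 kJ
  ΔH_2 = 6928 − 7412 = −484 kJ
ΔH_1 − ΔH_2 = +183 kJ, so reaction 2 has the more negative ΔH; |ΔH_1 − ΔH_2| = 183 kJ.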